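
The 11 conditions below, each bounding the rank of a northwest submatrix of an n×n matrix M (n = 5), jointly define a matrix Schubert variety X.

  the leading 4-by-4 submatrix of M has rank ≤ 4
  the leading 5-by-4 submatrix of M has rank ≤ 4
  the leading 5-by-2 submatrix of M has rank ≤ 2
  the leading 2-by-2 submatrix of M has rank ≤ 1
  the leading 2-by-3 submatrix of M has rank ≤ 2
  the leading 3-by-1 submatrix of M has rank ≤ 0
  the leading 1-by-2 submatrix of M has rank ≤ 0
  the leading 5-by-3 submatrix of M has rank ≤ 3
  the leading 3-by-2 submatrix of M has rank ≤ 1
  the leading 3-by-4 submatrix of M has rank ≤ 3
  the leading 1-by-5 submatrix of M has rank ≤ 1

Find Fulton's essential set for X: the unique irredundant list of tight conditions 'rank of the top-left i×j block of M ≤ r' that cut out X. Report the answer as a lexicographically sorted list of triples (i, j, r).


Computing R[i][j] = min implied NW-rank bound (n=5, 11 conditions):

  i=1: 0, 0, 1, 1, 1
  i=2: 0, 1, 2, 2, 2
  i=3: 0, 1, 2, 3, 3
  i=4: 1, 2, 3, 4, 4
  i=5: 1, 2, 3, 4, 5

hence w(1..5) = (3, 2, 4, 1, 5).

|D(w)|=4, |Ess(w)|=2:

[(1, 2, 0), (3, 1, 0)]


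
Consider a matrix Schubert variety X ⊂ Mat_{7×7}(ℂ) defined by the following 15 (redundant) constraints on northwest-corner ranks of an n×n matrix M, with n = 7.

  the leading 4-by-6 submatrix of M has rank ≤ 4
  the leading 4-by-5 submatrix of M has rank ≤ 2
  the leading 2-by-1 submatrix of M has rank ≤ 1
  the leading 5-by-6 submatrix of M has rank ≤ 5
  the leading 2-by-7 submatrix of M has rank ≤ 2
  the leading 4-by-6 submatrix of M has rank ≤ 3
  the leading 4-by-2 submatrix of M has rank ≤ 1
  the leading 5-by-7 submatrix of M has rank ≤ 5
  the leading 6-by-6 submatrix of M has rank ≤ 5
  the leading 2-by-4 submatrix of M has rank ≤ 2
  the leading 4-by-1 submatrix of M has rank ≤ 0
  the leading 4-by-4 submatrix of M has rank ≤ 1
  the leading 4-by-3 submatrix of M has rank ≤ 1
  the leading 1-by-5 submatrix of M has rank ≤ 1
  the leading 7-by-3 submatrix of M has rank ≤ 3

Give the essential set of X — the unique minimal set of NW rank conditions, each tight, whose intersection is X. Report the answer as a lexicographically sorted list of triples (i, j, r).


Computing R[i][j] = min implied NW-rank bound (n=7, 15 conditions):

  i=1: 0, 1, 1, 1, 1, 1, 1
  i=2: 0, 1, 1, 1, 2, 2, 2
  i=3: 0, 1, 1, 1, 2, 3, 3
  i=4: 0, 1, 1, 1, 2, 3, 4
  i=5: 1, 2, 2, 2, 3, 4, 5
  i=6: 1, 2, 3, 3, 4, 5, 6
  i=7: 1, 2, 3, 4, 5, 6, 7

hence w(1..7) = (2, 5, 6, 7, 1, 3, 4).

2 SE-corners of the 10-cell Rothe diagram give Ess(w):

[(4, 1, 0), (4, 4, 1)]


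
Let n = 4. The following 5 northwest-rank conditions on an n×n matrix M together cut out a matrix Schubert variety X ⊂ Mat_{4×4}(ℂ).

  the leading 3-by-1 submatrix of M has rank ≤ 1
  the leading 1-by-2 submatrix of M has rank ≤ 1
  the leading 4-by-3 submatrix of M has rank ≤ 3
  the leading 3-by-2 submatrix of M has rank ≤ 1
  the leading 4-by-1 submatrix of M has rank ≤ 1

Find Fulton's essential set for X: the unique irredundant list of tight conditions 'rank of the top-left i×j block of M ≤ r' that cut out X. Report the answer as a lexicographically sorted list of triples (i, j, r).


Recovering R(i,j) via the rank-extension bound from the 5 conditions:

  R[1]: 1  1  1  1
  R[2]: 1  1  2  2
  R[3]: 1  1  2  3
  R[4]: 1  2  3  4

the unique w with this rank table is (1, 3, 4, 2).

ℓ(w)=2; the 1 essential cell (i,j,r):

[(3, 2, 1)]


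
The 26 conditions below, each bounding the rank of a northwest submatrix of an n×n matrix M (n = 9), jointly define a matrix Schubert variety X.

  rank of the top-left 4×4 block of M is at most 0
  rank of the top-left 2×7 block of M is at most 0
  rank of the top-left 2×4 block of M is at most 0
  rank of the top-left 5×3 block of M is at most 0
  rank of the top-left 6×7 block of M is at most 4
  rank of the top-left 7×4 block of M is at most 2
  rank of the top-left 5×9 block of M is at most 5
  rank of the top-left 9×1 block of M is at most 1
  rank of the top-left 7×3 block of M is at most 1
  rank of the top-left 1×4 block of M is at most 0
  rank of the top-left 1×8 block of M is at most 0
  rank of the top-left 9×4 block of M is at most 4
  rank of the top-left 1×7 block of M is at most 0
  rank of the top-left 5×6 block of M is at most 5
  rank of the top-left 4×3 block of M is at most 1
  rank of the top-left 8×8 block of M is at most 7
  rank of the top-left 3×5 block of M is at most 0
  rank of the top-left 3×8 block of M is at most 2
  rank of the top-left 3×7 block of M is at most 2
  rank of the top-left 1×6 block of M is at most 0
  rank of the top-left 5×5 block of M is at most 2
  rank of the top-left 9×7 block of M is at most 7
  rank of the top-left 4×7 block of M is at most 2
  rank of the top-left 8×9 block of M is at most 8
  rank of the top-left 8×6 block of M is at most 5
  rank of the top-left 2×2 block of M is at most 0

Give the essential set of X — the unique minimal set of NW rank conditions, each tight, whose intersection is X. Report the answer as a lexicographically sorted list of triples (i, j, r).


Rank table r_w(9×9) implied by the 26 constraints:

  i=1: 0 0 0 0 0 0 0 0 1
  i=2: 0 0 0 0 0 0 0 1 2
  i=3: 0 0 0 0 0 1 1 2 3
  i=4: 0 0 0 0 1 2 2 3 4
  i=5: 0 0 0 1 2 3 3 4 5
  i=6: 1 1 1 2 3 4 4 5 6
  i=7: 1 1 1 2 3 4 5 6 7
  i=8: 1 2 2 3 4 5 6 7 8
  i=9: 1 2 3 4 5 6 7 8 9

reading off 1-entries of Δ²R: w = (9, 8, 6, 5, 4, 1, 7, 2, 3).

Rothe diagram D(w) (29 cells), 6 SE-corners (essential conditions):

[(1, 8, 0), (2, 7, 0), (3, 5, 0), (4, 4, 0), (5, 3, 0), (7, 3, 1)]


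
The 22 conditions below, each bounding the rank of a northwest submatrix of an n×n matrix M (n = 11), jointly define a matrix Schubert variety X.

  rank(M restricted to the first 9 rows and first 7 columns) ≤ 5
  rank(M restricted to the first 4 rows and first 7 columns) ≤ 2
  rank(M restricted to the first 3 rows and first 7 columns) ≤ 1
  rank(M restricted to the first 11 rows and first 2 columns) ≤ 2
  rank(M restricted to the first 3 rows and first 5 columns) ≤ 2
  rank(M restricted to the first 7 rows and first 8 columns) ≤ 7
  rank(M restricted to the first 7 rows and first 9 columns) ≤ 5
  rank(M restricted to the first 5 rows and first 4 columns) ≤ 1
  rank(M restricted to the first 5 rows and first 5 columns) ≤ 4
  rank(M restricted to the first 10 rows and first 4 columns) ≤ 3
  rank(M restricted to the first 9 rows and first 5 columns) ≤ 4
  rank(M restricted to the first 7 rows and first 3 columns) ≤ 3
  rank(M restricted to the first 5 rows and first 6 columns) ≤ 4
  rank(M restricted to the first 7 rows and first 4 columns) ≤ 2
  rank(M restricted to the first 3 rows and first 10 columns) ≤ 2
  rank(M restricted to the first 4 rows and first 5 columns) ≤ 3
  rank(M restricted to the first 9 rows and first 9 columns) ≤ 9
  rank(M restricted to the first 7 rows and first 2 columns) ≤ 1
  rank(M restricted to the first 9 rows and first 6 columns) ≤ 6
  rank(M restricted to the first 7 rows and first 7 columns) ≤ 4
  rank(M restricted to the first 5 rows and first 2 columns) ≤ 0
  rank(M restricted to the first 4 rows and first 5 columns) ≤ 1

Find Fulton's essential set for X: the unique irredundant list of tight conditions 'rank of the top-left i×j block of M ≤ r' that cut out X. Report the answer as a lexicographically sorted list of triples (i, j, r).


Rank table r_w(11×11) implied by the 22 constraints:

  row 1: 0 | 0 | 1 | 1 | 1 | 1 | 1 | 1 | 1 | 1 | 1
  row 2: 0 | 0 | 1 | 1 | 1 | 1 | 1 | 2 | 2 | 2 | 2
  row 3: 0 | 0 | 1 | 1 | 1 | 1 | 1 | 2 | 2 | 2 | 3
  row 4: 0 | 0 | 1 | 1 | 1 | 2 | 2 | 3 | 3 | 3 | 4
  row 5: 0 | 0 | 1 | 1 | 2 | 3 | 3 | 4 | 4 | 4 | 5
  row 6: 1 | 1 | 2 | 2 | 3 | 4 | 4 | 5 | 5 | 5 | 6
  row 7: 1 | 1 | 2 | 2 | 3 | 4 | 4 | 5 | 5 | 6 | 7
  row 8: 1 | 2 | 3 | 3 | 4 | 5 | 5 | 6 | 6 | 7 | 8
  row 9: 1 | 2 | 3 | 3 | 4 | 5 | 5 | 6 | 7 | 8 | 9
  row 10: 1 | 2 | 3 | 3 | 4 | 5 | 6 | 7 | 8 | 9 | 10
  row 11: 1 | 2 | 3 | 4 | 5 | 6 | 7 | 8 | 9 | 10 | 11

reading off 1-entries of Δ²R: w = (3, 8, 11, 6, 5, 1, 10, 2, 9, 7, 4).

D(w) has 30 cells with 11 SE-corners; essential set:

[(3, 7, 1), (3, 10, 2), (4, 5, 1), (5, 2, 0), (5, 4, 1), (7, 2, 1), (7, 4, 2), (7, 7, 4), (7, 9, 5), (9, 7, 5), (10, 4, 3)]


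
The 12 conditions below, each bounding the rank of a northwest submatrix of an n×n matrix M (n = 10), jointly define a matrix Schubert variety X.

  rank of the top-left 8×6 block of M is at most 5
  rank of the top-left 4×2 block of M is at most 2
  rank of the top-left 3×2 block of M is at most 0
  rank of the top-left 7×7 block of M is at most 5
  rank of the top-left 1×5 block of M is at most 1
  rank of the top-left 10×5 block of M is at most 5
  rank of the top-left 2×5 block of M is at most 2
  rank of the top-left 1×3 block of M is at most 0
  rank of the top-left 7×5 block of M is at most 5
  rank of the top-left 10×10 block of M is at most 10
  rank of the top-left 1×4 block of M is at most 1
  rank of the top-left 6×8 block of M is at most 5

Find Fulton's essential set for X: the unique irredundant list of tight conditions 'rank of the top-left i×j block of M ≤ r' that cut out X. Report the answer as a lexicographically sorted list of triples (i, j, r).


Recovering R(i,j) via the rank-extension bound from the 12 conditions:

  R[1]: 0  0  0  1  1  1  1  1  1  1
  R[2]: 0  0  1  2  2  2  2  2  2  2
  R[3]: 0  0  1  2  3  3  3  3  3  3
  R[4]: 1  1  2  3  4  4  4  4  4  4
  R[5]: 1  2  3  4  5  5  5  5  5  5
  R[6]: 1  2  3  4  5  5  5  5  6  6
  R[7]: 1  2  3  4  5  5  5  6  7  7
  R[8]: 1  2  3  4  5  5  6  7  8  8
  R[9]: 1  2  3  4  5  6  7  8  9  9
  R[10]: 1  2  3  4  5  6  7  8  9  10

hence w(1..10) = (4, 3, 5, 1, 2, 9, 8, 7, 6, 10).

Fulton essential set (5 of the 13 Rothe cells):

[(1, 3, 0), (3, 2, 0), (6, 8, 5), (7, 7, 5), (8, 6, 5)]


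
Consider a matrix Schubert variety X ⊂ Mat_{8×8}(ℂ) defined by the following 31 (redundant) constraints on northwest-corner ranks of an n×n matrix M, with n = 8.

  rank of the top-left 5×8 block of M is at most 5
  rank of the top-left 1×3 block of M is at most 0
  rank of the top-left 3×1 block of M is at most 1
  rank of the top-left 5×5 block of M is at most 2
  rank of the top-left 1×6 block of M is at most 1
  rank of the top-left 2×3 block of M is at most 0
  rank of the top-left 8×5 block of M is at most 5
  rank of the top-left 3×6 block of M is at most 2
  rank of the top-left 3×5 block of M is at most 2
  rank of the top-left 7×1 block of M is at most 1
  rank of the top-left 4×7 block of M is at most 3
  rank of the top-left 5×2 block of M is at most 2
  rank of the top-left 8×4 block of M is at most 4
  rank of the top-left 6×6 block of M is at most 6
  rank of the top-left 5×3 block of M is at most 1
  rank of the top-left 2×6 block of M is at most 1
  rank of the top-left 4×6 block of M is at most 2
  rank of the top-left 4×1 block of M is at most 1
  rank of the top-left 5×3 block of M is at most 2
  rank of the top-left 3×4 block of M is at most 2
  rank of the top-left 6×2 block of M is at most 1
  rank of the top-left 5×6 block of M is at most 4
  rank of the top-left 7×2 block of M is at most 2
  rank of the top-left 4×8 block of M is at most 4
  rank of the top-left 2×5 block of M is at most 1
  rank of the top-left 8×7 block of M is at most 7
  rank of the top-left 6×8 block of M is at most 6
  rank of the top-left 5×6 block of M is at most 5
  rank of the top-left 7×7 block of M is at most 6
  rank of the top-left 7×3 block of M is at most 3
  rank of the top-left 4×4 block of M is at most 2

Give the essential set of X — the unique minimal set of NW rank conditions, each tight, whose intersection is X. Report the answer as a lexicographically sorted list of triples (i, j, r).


Rank table r_w(8×8) implied by the 31 constraints:

  row 1: 0 0 0 1 1 1 1 1
  row 2: 0 0 0 1 1 1 2 2
  row 3: 1 1 1 2 2 2 3 3
  row 4: 1 1 1 2 2 2 3 4
  row 5: 1 1 1 2 2 3 4 5
  row 6: 1 1 2 3 3 4 5 6
  row 7: 1 2 3 4 4 5 6 7
  row 8: 1 2 3 4 5 6 7 8

reading off 1-entries of Δ²R: w = (4, 7, 1, 8, 6, 3, 2, 5).

Fulton essential set (6 of the 16 Rothe cells):

[(2, 3, 0), (2, 6, 1), (4, 6, 2), (5, 3, 1), (5, 5, 2), (6, 2, 1)]


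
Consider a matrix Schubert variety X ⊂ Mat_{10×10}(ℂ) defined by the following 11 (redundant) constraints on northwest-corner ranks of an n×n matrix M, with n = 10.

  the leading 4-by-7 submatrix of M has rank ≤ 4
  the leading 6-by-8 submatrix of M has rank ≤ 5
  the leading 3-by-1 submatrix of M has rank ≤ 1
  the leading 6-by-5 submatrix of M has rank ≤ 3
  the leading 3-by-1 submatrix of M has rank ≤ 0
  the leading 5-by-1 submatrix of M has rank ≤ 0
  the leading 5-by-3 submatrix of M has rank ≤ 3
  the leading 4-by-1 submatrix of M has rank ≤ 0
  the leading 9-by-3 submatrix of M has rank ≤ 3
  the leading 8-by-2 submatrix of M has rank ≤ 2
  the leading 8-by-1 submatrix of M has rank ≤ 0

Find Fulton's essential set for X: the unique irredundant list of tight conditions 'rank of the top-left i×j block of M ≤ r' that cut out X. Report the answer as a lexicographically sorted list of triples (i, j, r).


Recovering R(i,j) via the rank-extension bound from the 11 conditions:

  R[1]: 0 1 1 1 1 1 1 1 1 1
  R[2]: 0 1 2 2 2 2 2 2 2 2
  R[3]: 0 1 2 3 3 3 3 3 3 3
  R[4]: 0 1 2 3 3 4 4 4 4 4
  R[5]: 0 1 2 3 3 4 5 5 5 5
  R[6]: 0 1 2 3 3 4 5 5 6 6
  R[7]: 0 1 2 3 4 5 6 6 7 7
  R[8]: 0 1 2 3 4 5 6 7 8 8
  R[9]: 1 2 3 4 5 6 7 8 9 9
  R[10]: 1 2 3 4 5 6 7 8 9 10

reading off 1-entries of Δ²R: w = (2, 3, 4, 6, 7, 9, 5, 8, 1, 10).

D(w) has 12 cells with 3 SE-corners; essential set:

[(6, 5, 3), (6, 8, 5), (8, 1, 0)]


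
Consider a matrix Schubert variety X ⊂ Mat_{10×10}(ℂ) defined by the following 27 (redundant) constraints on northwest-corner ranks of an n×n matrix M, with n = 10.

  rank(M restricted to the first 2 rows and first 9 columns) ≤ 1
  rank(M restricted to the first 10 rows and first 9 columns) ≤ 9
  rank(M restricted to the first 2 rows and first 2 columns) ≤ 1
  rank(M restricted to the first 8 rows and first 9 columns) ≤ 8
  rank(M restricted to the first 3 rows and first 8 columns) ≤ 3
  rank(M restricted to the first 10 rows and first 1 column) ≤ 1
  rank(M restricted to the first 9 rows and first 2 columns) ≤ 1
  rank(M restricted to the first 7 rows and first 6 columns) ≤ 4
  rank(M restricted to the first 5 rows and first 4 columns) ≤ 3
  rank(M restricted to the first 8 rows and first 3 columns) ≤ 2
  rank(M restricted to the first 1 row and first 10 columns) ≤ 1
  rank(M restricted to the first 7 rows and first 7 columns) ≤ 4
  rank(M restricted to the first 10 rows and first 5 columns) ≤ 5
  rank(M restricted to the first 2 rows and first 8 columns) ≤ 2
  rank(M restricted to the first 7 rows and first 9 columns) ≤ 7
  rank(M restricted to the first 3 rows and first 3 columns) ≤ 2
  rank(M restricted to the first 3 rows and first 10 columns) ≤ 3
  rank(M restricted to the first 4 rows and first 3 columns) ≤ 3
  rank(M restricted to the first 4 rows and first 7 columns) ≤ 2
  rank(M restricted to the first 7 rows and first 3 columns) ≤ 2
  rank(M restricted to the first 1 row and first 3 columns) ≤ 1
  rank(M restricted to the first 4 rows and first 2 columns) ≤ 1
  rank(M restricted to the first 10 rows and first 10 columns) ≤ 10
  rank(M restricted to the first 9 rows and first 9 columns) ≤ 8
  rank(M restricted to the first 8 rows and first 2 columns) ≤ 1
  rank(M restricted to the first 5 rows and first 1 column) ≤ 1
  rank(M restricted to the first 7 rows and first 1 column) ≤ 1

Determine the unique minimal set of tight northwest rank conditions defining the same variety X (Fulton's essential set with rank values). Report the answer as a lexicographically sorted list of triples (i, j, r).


Propagating the 27 rank bounds to every northwest block:

  row 1: 1 1 1 1 1 1 1 1 1 1
  row 2: 1 1 1 1 1 1 1 1 1 2
  row 3: 1 1 2 2 2 2 2 2 2 3
  row 4: 1 1 2 2 2 2 2 3 3 4
  row 5: 1 1 2 3 3 3 3 4 4 5
  row 6: 1 1 2 3 4 4 4 5 5 6
  row 7: 1 1 2 3 4 4 4 5 6 7
  row 8: 1 1 2 3 4 5 5 6 7 8
  row 9: 1 1 2 3 4 5 6 7 8 9
  row 10: 1 2 3 4 5 6 7 8 9 10

giving w = (1, 10, 3, 8, 4, 5, 9, 6, 7, 2) via Δ²R.

4 SE-corners of the 21-cell Rothe diagram give Ess(w):

[(2, 9, 1), (4, 7, 2), (7, 7, 4), (9, 2, 1)]


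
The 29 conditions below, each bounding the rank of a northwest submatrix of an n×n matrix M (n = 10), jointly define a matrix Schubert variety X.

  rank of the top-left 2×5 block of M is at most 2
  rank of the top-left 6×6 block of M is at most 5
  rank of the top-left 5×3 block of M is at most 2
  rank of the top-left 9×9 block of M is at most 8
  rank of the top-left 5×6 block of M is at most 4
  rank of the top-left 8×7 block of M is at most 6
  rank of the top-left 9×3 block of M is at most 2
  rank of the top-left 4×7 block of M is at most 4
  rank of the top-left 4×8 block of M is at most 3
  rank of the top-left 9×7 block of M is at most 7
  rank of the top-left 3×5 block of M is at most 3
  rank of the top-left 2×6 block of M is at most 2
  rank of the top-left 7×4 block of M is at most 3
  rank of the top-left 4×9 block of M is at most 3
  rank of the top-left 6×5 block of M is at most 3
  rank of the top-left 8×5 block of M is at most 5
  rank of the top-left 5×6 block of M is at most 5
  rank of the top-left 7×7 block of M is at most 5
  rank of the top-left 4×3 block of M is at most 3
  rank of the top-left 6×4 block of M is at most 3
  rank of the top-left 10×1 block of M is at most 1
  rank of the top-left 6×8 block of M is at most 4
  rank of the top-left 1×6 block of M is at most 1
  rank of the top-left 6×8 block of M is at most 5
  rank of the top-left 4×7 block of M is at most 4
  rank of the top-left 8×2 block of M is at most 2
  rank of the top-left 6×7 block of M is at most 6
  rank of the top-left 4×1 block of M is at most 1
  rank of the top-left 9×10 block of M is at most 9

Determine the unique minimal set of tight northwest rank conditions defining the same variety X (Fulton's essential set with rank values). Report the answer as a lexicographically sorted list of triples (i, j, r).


Recovering R(i,j) via the rank-extension bound from the 29 conditions:

  i=1: 1 | 1 | 1 | 1 | 1 | 1 | 1 | 1 | 1 | 1
  i=2: 1 | 2 | 2 | 2 | 2 | 2 | 2 | 2 | 2 | 2
  i=3: 1 | 2 | 2 | 3 | 3 | 3 | 3 | 3 | 3 | 3
  i=4: 1 | 2 | 2 | 3 | 3 | 3 | 3 | 3 | 3 | 4
  i=5: 1 | 2 | 2 | 3 | 3 | 4 | 4 | 4 | 4 | 5
  i=6: 1 | 2 | 2 | 3 | 3 | 4 | 4 | 4 | 5 | 6
  i=7: 1 | 2 | 2 | 3 | 4 | 5 | 5 | 5 | 6 | 7
  i=8: 1 | 2 | 2 | 3 | 4 | 5 | 6 | 6 | 7 | 8
  i=9: 1 | 2 | 2 | 3 | 4 | 5 | 6 | 7 | 8 | 9
  i=10: 1 | 2 | 3 | 4 | 5 | 6 | 7 | 8 | 9 | 10

so w = (1, 2, 4, 10, 6, 9, 5, 7, 8, 3).

4 SE-corners of the 16-cell Rothe diagram give Ess(w):

[(4, 9, 3), (6, 5, 3), (6, 8, 4), (9, 3, 2)]


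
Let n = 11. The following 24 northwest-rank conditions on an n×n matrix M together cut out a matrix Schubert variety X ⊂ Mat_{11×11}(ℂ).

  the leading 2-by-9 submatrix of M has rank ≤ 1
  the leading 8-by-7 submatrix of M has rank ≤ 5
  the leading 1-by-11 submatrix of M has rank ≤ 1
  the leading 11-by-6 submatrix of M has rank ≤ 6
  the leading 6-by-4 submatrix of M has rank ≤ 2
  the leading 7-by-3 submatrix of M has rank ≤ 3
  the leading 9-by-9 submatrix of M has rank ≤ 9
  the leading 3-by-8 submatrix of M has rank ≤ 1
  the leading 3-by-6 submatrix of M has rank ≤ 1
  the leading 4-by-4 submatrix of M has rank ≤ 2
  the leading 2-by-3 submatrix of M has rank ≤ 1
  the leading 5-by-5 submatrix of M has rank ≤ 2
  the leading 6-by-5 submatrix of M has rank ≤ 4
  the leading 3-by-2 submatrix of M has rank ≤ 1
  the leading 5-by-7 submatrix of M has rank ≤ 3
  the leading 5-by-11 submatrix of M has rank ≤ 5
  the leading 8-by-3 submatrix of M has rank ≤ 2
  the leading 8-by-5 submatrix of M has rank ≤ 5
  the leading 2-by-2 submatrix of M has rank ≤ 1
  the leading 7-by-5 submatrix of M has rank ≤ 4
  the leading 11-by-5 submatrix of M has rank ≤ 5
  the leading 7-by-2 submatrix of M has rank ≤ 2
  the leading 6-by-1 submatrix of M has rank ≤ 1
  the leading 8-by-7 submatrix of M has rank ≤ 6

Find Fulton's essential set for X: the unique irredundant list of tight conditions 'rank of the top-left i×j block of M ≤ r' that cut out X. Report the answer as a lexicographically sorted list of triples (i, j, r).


Rank table r_w(11×11) implied by the 24 constraints:

  R[1]: 1 | 1 | 1 | 1 | 1 | 1 | 1 | 1 | 1 | 1 | 1
  R[2]: 1 | 1 | 1 | 1 | 1 | 1 | 1 | 1 | 1 | 2 | 2
  R[3]: 1 | 1 | 1 | 1 | 1 | 1 | 1 | 1 | 2 | 3 | 3
  R[4]: 1 | 2 | 2 | 2 | 2 | 2 | 2 | 2 | 3 | 4 | 4
  R[5]: 1 | 2 | 2 | 2 | 2 | 3 | 3 | 3 | 4 | 5 | 5
  R[6]: 1 | 2 | 2 | 2 | 3 | 4 | 4 | 4 | 5 | 6 | 6
  R[7]: 1 | 2 | 2 | 3 | 4 | 5 | 5 | 5 | 6 | 7 | 7
  R[8]: 1 | 2 | 2 | 3 | 4 | 5 | 5 | 6 | 7 | 8 | 8
  R[9]: 1 | 2 | 3 | 4 | 5 | 6 | 6 | 7 | 8 | 9 | 9
  R[10]: 1 | 2 | 3 | 4 | 5 | 6 | 7 | 8 | 9 | 10 | 10
  R[11]: 1 | 2 | 3 | 4 | 5 | 6 | 7 | 8 | 9 | 10 | 11

hence w(1..11) = (1, 10, 9, 2, 6, 5, 4, 8, 3, 7, 11).

6 SE-corners of the 23-cell Rothe diagram give Ess(w):

[(2, 9, 1), (3, 8, 1), (5, 5, 2), (6, 4, 2), (8, 3, 2), (8, 7, 5)]


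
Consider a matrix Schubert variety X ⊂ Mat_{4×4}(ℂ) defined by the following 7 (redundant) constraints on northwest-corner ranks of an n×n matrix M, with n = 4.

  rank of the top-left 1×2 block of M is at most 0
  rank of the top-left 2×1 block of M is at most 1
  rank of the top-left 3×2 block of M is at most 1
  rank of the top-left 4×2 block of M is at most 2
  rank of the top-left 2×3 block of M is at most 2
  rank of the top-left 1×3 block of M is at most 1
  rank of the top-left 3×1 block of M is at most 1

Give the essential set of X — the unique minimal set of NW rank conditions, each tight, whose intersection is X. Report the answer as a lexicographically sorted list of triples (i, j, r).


The tightest implied rank at each (i,j), from the 7 conditions:

  i=1: 0 0 1 1
  i=2: 1 1 2 2
  i=3: 1 1 2 3
  i=4: 1 2 3 4

hence w(1..4) = (3, 1, 4, 2).

|D(w)|=3, |Ess(w)|=2:

[(1, 2, 0), (3, 2, 1)]


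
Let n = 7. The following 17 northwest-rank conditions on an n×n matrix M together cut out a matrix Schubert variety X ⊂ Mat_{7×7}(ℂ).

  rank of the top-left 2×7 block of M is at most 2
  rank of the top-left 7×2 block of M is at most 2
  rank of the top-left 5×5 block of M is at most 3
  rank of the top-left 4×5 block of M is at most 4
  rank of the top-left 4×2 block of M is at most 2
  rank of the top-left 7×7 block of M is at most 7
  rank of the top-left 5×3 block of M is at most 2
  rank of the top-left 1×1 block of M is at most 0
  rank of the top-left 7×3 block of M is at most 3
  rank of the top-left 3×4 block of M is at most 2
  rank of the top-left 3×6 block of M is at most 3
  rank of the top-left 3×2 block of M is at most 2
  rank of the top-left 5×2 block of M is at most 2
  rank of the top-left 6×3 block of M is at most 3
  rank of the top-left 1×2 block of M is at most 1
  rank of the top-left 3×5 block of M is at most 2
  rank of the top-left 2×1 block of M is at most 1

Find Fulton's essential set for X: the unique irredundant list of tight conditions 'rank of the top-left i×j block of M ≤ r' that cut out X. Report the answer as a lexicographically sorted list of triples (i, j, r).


Reconstructing r_w from the 17 given conditions:

  i=1: 0  1  1  1  1  1  1
  i=2: 1  2  2  2  2  2  2
  i=3: 1  2  2  2  2  3  3
  i=4: 1  2  2  3  3  4  4
  i=5: 1  2  2  3  3  4  5
  i=6: 1  2  3  4  4  5  6
  i=7: 1  2  3  4  5  6  7

so w = (2, 1, 6, 4, 7, 3, 5).

4 SE-corners of the 7-cell Rothe diagram give Ess(w):

[(1, 1, 0), (3, 5, 2), (5, 3, 2), (5, 5, 3)]


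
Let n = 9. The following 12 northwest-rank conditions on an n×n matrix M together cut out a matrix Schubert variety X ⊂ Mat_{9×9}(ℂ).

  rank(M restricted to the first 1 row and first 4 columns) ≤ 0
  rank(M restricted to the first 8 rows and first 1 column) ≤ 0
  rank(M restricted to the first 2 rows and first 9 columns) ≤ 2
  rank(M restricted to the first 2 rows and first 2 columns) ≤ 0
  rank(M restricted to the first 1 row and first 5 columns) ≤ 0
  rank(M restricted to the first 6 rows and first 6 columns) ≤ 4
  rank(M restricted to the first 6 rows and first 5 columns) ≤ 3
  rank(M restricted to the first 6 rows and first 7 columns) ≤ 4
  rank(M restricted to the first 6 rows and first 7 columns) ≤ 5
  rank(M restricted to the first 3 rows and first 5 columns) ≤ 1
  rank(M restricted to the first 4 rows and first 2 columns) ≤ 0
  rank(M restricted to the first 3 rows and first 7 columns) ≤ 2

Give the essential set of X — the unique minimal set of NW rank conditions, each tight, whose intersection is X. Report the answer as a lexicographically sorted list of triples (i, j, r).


Rank table r_w(9×9) implied by the 12 constraints:

  0 0 0 0 0 1 1 1 1
  0 0 1 1 1 2 2 2 2
  0 0 1 1 1 2 2 3 3
  0 0 1 2 2 3 3 4 4
  0 1 2 3 3 4 4 5 5
  0 1 2 3 3 4 4 5 6
  0 1 2 3 4 5 5 6 7
  0 1 2 3 4 5 6 7 8
  1 2 3 4 5 6 7 8 9

so w = (6, 3, 8, 4, 2, 9, 5, 7, 1).

ℓ(w)=20; the 7 essential cells (i,j,r):

[(1, 5, 0), (3, 5, 1), (3, 7, 2), (4, 2, 0), (6, 5, 3), (6, 7, 4), (8, 1, 0)]


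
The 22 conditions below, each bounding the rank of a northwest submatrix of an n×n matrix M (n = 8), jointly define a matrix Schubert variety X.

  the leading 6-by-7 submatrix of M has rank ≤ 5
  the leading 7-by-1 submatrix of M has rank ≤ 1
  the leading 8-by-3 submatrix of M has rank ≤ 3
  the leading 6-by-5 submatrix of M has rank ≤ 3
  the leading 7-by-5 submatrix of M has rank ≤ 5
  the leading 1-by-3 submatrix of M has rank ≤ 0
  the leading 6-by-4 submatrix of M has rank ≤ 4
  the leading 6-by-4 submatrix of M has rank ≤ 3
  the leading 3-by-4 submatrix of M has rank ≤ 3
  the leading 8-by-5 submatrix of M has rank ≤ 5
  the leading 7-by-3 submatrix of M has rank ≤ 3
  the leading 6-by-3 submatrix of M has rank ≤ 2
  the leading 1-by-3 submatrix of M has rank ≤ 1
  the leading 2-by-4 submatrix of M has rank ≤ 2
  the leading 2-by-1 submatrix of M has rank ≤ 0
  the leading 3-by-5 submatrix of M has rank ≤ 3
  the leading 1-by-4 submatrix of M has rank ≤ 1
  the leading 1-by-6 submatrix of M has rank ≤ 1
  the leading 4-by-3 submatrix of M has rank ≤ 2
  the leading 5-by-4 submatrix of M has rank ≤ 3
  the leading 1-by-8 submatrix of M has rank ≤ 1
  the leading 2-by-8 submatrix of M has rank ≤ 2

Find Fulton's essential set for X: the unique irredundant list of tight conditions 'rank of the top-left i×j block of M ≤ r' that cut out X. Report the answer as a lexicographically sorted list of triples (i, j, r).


The tightest implied rank at each (i,j), from the 22 conditions:

  R[1]: 0, 0, 0, 1, 1, 1, 1, 1
  R[2]: 0, 1, 1, 2, 2, 2, 2, 2
  R[3]: 1, 2, 2, 3, 3, 3, 3, 3
  R[4]: 1, 2, 2, 3, 3, 4, 4, 4
  R[5]: 1, 2, 2, 3, 3, 4, 5, 5
  R[6]: 1, 2, 2, 3, 3, 4, 5, 6
  R[7]: 1, 2, 3, 4, 4, 5, 6, 7
  R[8]: 1, 2, 3, 4, 5, 6, 7, 8

reading off 1-entries of Δ²R: w = (4, 2, 1, 6, 7, 8, 3, 5).

Fulton essential set (4 of the 10 Rothe cells):

[(1, 3, 0), (2, 1, 0), (6, 3, 2), (6, 5, 3)]


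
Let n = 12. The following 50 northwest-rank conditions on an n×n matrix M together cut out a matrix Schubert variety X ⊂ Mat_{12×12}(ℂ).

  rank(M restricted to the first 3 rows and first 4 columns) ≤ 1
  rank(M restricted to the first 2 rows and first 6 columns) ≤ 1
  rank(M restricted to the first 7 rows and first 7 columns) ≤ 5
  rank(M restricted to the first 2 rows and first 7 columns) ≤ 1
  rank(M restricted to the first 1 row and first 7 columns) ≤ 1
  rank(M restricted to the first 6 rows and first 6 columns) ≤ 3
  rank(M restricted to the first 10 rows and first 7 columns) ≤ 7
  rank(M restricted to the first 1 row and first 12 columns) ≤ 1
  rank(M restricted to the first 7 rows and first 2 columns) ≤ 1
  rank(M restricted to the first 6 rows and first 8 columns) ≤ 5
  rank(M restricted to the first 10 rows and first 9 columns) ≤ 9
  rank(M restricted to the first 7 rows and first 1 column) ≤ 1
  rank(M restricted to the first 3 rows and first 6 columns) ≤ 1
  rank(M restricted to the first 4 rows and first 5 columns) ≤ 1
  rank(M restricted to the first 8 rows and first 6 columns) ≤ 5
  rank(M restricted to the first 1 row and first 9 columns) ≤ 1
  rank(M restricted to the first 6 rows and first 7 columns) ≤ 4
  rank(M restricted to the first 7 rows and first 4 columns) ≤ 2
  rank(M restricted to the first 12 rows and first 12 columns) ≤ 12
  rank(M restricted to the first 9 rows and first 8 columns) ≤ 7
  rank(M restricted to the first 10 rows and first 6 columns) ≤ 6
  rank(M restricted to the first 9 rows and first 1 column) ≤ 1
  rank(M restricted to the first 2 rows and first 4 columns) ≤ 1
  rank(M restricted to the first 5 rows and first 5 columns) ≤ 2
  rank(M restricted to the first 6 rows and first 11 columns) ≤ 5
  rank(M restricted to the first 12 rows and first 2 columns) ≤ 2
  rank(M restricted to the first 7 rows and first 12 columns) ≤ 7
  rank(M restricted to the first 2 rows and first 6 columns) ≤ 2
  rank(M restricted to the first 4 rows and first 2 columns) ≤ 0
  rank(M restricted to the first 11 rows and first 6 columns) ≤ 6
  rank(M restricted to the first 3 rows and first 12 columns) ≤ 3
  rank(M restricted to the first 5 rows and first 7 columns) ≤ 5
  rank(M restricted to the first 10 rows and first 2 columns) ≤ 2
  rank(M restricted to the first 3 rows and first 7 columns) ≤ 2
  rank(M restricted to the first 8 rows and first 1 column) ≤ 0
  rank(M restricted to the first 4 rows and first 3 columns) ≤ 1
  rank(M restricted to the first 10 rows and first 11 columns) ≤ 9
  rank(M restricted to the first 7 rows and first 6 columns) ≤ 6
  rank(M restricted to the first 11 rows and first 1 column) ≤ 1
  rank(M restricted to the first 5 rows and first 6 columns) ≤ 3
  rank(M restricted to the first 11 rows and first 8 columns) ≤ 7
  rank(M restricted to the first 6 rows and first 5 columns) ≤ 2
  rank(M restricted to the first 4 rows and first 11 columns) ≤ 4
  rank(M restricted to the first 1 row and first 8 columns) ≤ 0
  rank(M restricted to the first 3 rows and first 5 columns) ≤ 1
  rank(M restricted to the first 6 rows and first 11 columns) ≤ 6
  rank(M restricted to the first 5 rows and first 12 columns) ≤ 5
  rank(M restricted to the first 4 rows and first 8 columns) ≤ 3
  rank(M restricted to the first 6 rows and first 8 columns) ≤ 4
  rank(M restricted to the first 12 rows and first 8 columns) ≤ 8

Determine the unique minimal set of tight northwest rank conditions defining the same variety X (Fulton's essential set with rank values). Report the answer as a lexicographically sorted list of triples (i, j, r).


Reconstructing r_w from the 50 given conditions:

  i=1: 0  0  0  0  0  0  0  0  1  1  1  1
  i=2: 0  0  1  1  1  1  1  1  2  2  2  2
  i=3: 0  0  1  1  1  1  2  2  3  3  3  3
  i=4: 0  0  1  1  1  2  3  3  4  4  4  4
  i=5: 0  1  2  2  2  3  4  4  5  5  5  5
  i=6: 0  1  2  2  2  3  4  4  5  5  5  6
  i=7: 0  1  2  2  3  4  5  5  6  6  6  7
  i=8: 0  1  2  3  4  5  6  6  7  7  7  8
  i=9: 1  2  3  4  5  6  7  7  8  8  8  9
  i=10: 1  2  3  4  5  6  7  7  8  9  9  10
  i=11: 1  2  3  4  5  6  7  7  8  9  10  11
  i=12: 1  2  3  4  5  6  7  8  9  10  11  12

second differences of R give the permutation w = (9, 3, 7, 6, 2, 12, 5, 4, 1, 10, 11, 8).

|D(w)|=31, |Ess(w)|=10:

[(1, 8, 0), (3, 6, 1), (4, 2, 0), (4, 5, 1), (6, 5, 2), (6, 8, 4), (6, 11, 5), (7, 4, 2), (8, 1, 0), (11, 8, 7)]


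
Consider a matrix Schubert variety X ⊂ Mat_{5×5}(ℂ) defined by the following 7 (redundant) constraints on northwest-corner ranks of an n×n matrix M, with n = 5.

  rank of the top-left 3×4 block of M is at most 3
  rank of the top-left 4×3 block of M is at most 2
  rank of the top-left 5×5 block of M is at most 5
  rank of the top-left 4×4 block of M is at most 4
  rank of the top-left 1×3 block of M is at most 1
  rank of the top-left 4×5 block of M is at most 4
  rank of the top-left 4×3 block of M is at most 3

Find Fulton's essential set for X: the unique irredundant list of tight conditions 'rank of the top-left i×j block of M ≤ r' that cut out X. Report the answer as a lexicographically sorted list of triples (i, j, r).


Reconstructing r_w from the 7 given conditions:

  R[1]: 1  1  1  1  1
  R[2]: 1  2  2  2  2
  R[3]: 1  2  2  3  3
  R[4]: 1  2  2  3  4
  R[5]: 1  2  3  4  5

so w = (1, 2, 4, 5, 3).

1 SE-corner of the 2-cell Rothe diagram gives Ess(w):

[(4, 3, 2)]


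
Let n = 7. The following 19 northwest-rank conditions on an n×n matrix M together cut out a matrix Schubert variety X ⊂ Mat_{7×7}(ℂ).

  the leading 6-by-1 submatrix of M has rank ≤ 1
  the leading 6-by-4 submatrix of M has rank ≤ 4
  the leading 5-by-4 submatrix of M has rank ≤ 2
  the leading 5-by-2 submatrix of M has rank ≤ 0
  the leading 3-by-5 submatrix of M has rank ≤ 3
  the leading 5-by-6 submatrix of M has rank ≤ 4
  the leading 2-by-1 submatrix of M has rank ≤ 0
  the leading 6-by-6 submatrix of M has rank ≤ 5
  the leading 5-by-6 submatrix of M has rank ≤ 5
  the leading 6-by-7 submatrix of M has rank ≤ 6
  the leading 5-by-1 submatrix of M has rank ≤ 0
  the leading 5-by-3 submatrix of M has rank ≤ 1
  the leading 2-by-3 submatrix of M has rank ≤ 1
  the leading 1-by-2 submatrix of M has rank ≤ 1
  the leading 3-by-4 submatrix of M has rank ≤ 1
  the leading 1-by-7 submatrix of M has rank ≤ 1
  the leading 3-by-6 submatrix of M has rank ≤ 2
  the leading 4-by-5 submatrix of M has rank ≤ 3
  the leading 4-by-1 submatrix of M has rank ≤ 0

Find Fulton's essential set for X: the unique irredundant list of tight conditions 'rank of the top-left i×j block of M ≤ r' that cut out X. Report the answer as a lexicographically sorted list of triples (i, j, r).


Propagating the 19 rank bounds to every northwest block:

  R[1]: 0 | 0 | 1 | 1 | 1 | 1 | 1
  R[2]: 0 | 0 | 1 | 1 | 2 | 2 | 2
  R[3]: 0 | 0 | 1 | 1 | 2 | 2 | 3
  R[4]: 0 | 0 | 1 | 2 | 3 | 3 | 4
  R[5]: 0 | 0 | 1 | 2 | 3 | 4 | 5
  R[6]: 1 | 1 | 2 | 3 | 4 | 5 | 6
  R[7]: 1 | 2 | 3 | 4 | 5 | 6 | 7

second differences of R give the permutation w = (3, 5, 7, 4, 6, 1, 2).

ℓ(w)=13; the 3 essential cells (i,j,r):

[(3, 4, 1), (3, 6, 2), (5, 2, 0)]


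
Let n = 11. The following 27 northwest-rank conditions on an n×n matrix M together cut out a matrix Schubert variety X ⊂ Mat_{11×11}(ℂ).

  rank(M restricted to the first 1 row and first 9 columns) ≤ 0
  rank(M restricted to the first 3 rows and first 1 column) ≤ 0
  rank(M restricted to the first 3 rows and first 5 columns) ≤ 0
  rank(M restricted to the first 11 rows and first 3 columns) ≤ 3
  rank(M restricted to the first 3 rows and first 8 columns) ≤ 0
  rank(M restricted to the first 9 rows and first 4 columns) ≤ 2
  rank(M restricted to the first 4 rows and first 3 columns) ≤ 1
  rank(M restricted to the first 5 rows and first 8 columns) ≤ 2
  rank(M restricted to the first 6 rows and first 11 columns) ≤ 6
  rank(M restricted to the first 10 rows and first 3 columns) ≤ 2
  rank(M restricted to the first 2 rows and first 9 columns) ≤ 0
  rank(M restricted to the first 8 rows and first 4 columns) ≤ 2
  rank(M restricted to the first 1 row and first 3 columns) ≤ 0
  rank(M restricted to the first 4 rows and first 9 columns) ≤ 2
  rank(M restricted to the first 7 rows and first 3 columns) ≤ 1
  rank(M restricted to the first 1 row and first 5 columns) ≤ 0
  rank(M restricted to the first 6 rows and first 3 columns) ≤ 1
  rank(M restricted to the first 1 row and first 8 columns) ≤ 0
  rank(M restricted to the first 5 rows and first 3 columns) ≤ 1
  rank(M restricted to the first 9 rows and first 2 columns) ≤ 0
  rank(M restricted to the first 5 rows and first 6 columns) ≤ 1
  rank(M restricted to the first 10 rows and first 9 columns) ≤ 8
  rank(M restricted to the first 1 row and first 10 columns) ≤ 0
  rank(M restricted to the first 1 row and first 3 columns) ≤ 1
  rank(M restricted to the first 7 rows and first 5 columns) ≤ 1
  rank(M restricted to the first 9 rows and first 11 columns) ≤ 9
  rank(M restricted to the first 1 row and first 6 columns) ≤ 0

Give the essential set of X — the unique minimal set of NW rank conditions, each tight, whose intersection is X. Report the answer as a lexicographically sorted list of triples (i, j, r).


Recovering R(i,j) via the rank-extension bound from the 27 conditions:

  i=1: 0, 0, 0, 0, 0, 0, 0, 0, 0, 0, 1
  i=2: 0, 0, 0, 0, 0, 0, 0, 0, 0, 1, 2
  i=3: 0, 0, 0, 0, 0, 0, 0, 0, 1, 2, 3
  i=4: 0, 0, 1, 1, 1, 1, 1, 1, 2, 3, 4
  i=5: 0, 0, 1, 1, 1, 1, 2, 2, 3, 4, 5
  i=6: 0, 0, 1, 1, 1, 2, 3, 3, 4, 5, 6
  i=7: 0, 0, 1, 1, 1, 2, 3, 4, 5, 6, 7
  i=8: 0, 0, 1, 2, 2, 3, 4, 5, 6, 7, 8
  i=9: 0, 0, 1, 2, 3, 4, 5, 6, 7, 8, 9
  i=10: 1, 1, 2, 3, 4, 5, 6, 7, 8, 9, 10
  i=11: 1, 2, 3, 4, 5, 6, 7, 8, 9, 10, 11

giving w = (11, 10, 9, 3, 7, 6, 8, 4, 5, 1, 2) via Δ²R.

Fulton essential set (6 of the 46 Rothe cells):

[(1, 10, 0), (2, 9, 0), (3, 8, 0), (5, 6, 1), (7, 5, 1), (9, 2, 0)]


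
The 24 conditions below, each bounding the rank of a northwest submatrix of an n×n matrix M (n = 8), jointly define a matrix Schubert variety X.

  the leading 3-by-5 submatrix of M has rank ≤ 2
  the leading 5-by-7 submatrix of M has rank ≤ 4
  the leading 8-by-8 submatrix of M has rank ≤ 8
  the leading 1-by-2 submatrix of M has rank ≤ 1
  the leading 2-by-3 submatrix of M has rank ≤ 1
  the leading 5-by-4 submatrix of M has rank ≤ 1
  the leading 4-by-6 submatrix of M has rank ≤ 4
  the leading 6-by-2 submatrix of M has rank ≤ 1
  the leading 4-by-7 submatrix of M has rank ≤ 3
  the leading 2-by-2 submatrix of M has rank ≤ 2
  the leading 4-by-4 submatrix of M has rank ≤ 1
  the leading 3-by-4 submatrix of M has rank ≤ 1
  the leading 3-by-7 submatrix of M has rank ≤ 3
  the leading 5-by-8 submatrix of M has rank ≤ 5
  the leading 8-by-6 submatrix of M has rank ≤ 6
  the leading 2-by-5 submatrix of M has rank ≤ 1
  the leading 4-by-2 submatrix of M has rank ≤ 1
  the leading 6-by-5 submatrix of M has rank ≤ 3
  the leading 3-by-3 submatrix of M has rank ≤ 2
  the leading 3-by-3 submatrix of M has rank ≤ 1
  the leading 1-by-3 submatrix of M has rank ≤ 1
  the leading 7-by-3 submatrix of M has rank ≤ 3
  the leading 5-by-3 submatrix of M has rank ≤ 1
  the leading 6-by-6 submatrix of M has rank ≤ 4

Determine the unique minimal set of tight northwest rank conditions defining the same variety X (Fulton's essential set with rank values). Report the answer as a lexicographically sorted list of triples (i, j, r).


The tightest implied rank at each (i,j), from the 24 conditions:

  i=1: 1, 1, 1, 1, 1, 1, 1, 1
  i=2: 1, 1, 1, 1, 1, 2, 2, 2
  i=3: 1, 1, 1, 1, 2, 3, 3, 3
  i=4: 1, 1, 1, 1, 2, 3, 3, 4
  i=5: 1, 1, 1, 1, 2, 3, 4, 5
  i=6: 1, 1, 2, 2, 3, 4, 5, 6
  i=7: 1, 2, 3, 3, 4, 5, 6, 7
  i=8: 1, 2, 3, 4, 5, 6, 7, 8

so w = (1, 6, 5, 8, 7, 3, 2, 4).

|D(w)|=15, |Ess(w)|=4:

[(2, 5, 1), (4, 7, 3), (5, 4, 1), (6, 2, 1)]


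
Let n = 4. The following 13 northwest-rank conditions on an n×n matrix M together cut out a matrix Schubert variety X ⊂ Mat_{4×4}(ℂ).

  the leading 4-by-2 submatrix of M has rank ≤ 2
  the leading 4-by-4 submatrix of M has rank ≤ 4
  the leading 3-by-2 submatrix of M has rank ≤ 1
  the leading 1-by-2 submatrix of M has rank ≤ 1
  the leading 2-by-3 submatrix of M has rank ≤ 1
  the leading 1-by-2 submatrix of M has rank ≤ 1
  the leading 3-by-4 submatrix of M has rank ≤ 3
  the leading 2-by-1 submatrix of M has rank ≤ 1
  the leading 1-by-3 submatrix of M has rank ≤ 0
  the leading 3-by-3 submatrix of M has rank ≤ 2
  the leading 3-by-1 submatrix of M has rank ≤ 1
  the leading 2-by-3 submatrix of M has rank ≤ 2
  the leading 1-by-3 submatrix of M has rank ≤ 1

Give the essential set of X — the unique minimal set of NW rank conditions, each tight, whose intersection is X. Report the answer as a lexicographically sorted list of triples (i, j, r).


Rank table r_w(4×4) implied by the 13 constraints:

  R[1]: 0 | 0 | 0 | 1
  R[2]: 1 | 1 | 1 | 2
  R[3]: 1 | 1 | 2 | 3
  R[4]: 1 | 2 | 3 | 4

the unique w with this rank table is (4, 1, 3, 2).

|D(w)|=4, |Ess(w)|=2:

[(1, 3, 0), (3, 2, 1)]
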